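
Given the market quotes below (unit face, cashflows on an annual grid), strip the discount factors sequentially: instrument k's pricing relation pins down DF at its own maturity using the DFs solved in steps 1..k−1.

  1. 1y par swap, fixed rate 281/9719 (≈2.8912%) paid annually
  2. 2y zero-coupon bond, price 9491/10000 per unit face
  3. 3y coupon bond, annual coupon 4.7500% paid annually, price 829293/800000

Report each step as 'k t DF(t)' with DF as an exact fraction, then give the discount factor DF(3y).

1 1 9719/10000
2 2 9491/10000
3 3 361/400
DF(3y) = 361/400 ≈ 0.902500

step 1 [1y] swap r/1=281/9719: DF=(1 − 281/9719·(0))/(1+281/9719) = 9719/10000 ≈ 0.971900
step 2 [2y] zero: DF = P = 9491/10000 ≈ 0.949100
step 3 [3y] bond c/1=19/400: DF=(829293/800000 − 19/400·(0.971900+0.949100))/(1+19/400) = 361/400 ≈ 0.902500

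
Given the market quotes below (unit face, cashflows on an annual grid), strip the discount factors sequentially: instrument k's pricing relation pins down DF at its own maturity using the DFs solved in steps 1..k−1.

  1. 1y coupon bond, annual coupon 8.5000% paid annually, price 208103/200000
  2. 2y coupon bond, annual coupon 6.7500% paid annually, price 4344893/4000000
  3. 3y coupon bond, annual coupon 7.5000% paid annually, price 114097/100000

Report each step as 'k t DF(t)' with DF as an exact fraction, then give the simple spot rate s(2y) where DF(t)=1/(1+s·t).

1 1 959/1000
2 2 9569/10000
3 3 9277/10000
s(2y) = (1/(9569/10000) − 1)/(2) = 431/19138 ≈ 2.2521%

step 1 [1y] bond c/1=17/200: DF=(208103/200000 − 17/200·(0))/(1+17/200) = 959/1000 ≈ 0.959000
step 2 [2y] bond c/1=27/400: DF=(4344893/4000000 − 27/400·(0.959000))/(1+27/400) = 9569/10000 ≈ 0.956900
step 3 [3y] bond c/1=3/40: DF=(114097/100000 − 3/40·(0.959000+0.956900))/(1+3/40) = 9277/10000 ≈ 0.927700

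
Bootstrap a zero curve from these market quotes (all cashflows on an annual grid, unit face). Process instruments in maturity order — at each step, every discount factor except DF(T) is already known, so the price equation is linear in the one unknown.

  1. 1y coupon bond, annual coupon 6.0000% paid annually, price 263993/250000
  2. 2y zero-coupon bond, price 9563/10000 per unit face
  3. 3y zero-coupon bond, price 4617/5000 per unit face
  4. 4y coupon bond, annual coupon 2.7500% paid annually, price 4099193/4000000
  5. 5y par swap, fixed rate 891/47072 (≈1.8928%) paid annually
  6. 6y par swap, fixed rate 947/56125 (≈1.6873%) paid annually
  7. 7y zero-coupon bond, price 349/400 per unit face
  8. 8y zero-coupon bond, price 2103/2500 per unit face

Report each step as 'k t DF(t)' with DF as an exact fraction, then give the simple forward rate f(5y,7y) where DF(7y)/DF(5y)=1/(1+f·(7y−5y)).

step 1 [1y] bond c/1=3/50: DF=(263993/250000 − 3/50·(0))/(1+3/50) = 4981/5000 ≈ 0.996200
step 2 [2y] zero: DF = P = 9563/10000 ≈ 0.956300
step 3 [3y] zero: DF = P = 4617/5000 ≈ 0.923400
step 4 [4y] bond c/1=11/400: DF=(4099193/4000000 − 11/400·(0.996200+0.956300+0.923400))/(1+11/400) = 2301/2500 ≈ 0.920400
step 5 [5y] swap r/1=891/47072: DF=(1 − 891/47072·(0.996200+0.956300+0.923400+0.920400))/(1+891/47072) = 9109/10000 ≈ 0.910900
step 6 [6y] swap r/1=947/56125: DF=(1 − 947/56125·(0.996200+0.956300+0.923400+0.920400+0.910900))/(1+947/56125) = 9053/10000 ≈ 0.905300
step 7 [7y] zero: DF = P = 349/400 ≈ 0.872500
step 8 [8y] zero: DF = P = 2103/2500 ≈ 0.841200

1 1 4981/5000
2 2 9563/10000
3 3 4617/5000
4 4 2301/2500
5 5 9109/10000
6 6 9053/10000
7 7 349/400
8 8 2103/2500
f(5y,7y) = ((9109/10000)/(349/400) − 1)/(2) = 192/8725 ≈ 2.2006%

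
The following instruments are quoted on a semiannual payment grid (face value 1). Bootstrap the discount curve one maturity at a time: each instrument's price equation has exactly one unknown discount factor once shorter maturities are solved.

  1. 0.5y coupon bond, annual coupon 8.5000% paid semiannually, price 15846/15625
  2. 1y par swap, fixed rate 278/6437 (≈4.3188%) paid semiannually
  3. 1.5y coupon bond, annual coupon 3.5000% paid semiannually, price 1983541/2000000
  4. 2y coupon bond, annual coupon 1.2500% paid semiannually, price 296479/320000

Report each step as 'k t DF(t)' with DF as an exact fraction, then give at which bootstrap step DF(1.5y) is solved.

step 1 [0.5y] bond c/2=17/400: DF=(15846/15625 − 17/400·(0))/(1+17/400) = 608/625 ≈ 0.972800
step 2 [1y] swap r/2=139/6437: DF=(1 − 139/6437·(0.972800))/(1+139/6437) = 9583/10000 ≈ 0.958300
step 3 [1.5y] bond c/2=7/400: DF=(1983541/2000000 − 7/400·(0.972800+0.958300))/(1+7/400) = 1883/2000 ≈ 0.941500
step 4 [2y] bond c/2=1/160: DF=(296479/320000 − 1/160·(0.972800+0.958300+0.941500))/(1+1/160) = 9029/10000 ≈ 0.902900

1 1/2 608/625
2 1 9583/10000
3 3/2 1883/2000
4 2 9029/10000
DF(1.5y) is solved at step 3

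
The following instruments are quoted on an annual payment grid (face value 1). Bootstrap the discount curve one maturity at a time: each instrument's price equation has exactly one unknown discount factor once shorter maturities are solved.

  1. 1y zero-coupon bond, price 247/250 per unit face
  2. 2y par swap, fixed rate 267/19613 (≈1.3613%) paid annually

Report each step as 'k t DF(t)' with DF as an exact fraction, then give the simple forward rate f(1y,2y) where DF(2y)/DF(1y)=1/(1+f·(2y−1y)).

step 1 [1y] zero: DF = P = 247/250 ≈ 0.988000
step 2 [2y] swap r/1=267/19613: DF=(1 − 267/19613·(0.988000))/(1+267/19613) = 9733/10000 ≈ 0.973300

1 1 247/250
2 2 9733/10000
f(1y,2y) = ((247/250)/(9733/10000) − 1)/(1) = 147/9733 ≈ 1.5103%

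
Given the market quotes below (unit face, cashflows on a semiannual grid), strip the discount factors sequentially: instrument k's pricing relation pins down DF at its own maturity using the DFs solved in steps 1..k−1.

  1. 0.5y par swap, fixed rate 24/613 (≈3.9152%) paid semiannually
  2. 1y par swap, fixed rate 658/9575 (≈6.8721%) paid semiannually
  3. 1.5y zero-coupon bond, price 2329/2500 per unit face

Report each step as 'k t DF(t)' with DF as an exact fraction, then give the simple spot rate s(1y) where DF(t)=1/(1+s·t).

1 1/2 613/625
2 1 4671/5000
3 3/2 2329/2500
s(1y) = (1/(4671/5000) − 1)/(1) = 329/4671 ≈ 7.0435%

step 1 [0.5y] swap r/2=12/613: DF=(1 − 12/613·(0))/(1+12/613) = 613/625 ≈ 0.980800
step 2 [1y] swap r/2=329/9575: DF=(1 − 329/9575·(0.980800))/(1+329/9575) = 4671/5000 ≈ 0.934200
step 3 [1.5y] zero: DF = P = 2329/2500 ≈ 0.931600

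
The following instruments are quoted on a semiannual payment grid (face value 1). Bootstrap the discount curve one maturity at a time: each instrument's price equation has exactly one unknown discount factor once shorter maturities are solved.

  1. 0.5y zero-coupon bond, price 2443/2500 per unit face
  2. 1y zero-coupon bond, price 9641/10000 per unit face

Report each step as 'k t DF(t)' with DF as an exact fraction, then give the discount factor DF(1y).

step 1 [0.5y] zero: DF = P = 2443/2500 ≈ 0.977200
step 2 [1y] zero: DF = P = 9641/10000 ≈ 0.964100

1 1/2 2443/2500
2 1 9641/10000
DF(1y) = 9641/10000 ≈ 0.964100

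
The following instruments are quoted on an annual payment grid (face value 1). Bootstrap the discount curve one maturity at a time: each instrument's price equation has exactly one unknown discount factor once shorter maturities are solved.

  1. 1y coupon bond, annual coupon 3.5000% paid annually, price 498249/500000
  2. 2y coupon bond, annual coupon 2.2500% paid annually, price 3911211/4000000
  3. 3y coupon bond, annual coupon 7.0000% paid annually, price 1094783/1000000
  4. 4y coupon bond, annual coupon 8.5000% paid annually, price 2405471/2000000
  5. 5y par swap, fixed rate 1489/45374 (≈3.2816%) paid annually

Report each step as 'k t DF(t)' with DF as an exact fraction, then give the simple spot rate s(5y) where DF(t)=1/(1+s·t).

step 1 [1y] bond c/1=7/200: DF=(498249/500000 − 7/200·(0))/(1+7/200) = 2407/2500 ≈ 0.962800
step 2 [2y] bond c/1=9/400: DF=(3911211/4000000 − 9/400·(0.962800))/(1+9/400) = 9351/10000 ≈ 0.935100
step 3 [3y] bond c/1=7/100: DF=(1094783/1000000 − 7/100·(0.962800+0.935100))/(1+7/100) = 899/1000 ≈ 0.899000
step 4 [4y] bond c/1=17/200: DF=(2405471/2000000 − 17/200·(0.962800+0.935100+0.899000))/(1+17/200) = 4447/5000 ≈ 0.889400
step 5 [5y] swap r/1=1489/45374: DF=(1 − 1489/45374·(0.962800+0.935100+0.899000+0.889400))/(1+1489/45374) = 8511/10000 ≈ 0.851100

1 1 2407/2500
2 2 9351/10000
3 3 899/1000
4 4 4447/5000
5 5 8511/10000
s(5y) = (1/(8511/10000) − 1)/(5) = 1489/42555 ≈ 3.4990%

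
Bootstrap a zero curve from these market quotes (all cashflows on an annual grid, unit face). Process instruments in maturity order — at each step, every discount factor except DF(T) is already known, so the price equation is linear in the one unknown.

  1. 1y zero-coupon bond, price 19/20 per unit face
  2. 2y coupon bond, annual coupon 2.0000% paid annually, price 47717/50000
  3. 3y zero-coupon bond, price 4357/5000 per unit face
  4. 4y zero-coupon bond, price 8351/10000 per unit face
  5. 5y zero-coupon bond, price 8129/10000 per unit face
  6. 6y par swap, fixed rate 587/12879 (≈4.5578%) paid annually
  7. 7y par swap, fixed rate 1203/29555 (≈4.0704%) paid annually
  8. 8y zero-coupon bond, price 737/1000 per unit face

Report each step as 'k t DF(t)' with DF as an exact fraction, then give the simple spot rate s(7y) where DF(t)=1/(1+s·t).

1 1 19/20
2 2 917/1000
3 3 4357/5000
4 4 8351/10000
5 5 8129/10000
6 6 1913/2500
7 7 3797/5000
8 8 737/1000
s(7y) = (1/(3797/5000) − 1)/(7) = 1203/26579 ≈ 4.5261%

step 1 [1y] zero: DF = P = 19/20 ≈ 0.950000
step 2 [2y] bond c/1=1/50: DF=(47717/50000 − 1/50·(0.950000))/(1+1/50) = 917/1000 ≈ 0.917000
step 3 [3y] zero: DF = P = 4357/5000 ≈ 0.871400
step 4 [4y] zero: DF = P = 8351/10000 ≈ 0.835100
step 5 [5y] zero: DF = P = 8129/10000 ≈ 0.812900
step 6 [6y] swap r/1=587/12879: DF=(1 − 587/12879·(0.950000+0.917000+0.871400+0.835100+0.812900))/(1+587/12879) = 1913/2500 ≈ 0.765200
step 7 [7y] swap r/1=1203/29555: DF=(1 − 1203/29555·(0.950000+0.917000+0.871400+0.835100+0.812900+0.765200))/(1+1203/29555) = 3797/5000 ≈ 0.759400
step 8 [8y] zero: DF = P = 737/1000 ≈ 0.737000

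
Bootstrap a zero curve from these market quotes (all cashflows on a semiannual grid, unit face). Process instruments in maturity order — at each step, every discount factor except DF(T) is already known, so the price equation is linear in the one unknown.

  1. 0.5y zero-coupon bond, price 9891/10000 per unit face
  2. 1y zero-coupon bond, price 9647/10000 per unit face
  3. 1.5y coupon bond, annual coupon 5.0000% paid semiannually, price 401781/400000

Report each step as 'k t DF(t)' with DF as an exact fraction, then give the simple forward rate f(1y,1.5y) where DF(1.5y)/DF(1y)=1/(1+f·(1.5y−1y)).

step 1 [0.5y] zero: DF = P = 9891/10000 ≈ 0.989100
step 2 [1y] zero: DF = P = 9647/10000 ≈ 0.964700
step 3 [1.5y] bond c/2=1/40: DF=(401781/400000 − 1/40·(0.989100+0.964700))/(1+1/40) = 9323/10000 ≈ 0.932300

1 1/2 9891/10000
2 1 9647/10000
3 3/2 9323/10000
f(1y,1.5y) = ((9647/10000)/(9323/10000) − 1)/(1/2) = 648/9323 ≈ 6.9506%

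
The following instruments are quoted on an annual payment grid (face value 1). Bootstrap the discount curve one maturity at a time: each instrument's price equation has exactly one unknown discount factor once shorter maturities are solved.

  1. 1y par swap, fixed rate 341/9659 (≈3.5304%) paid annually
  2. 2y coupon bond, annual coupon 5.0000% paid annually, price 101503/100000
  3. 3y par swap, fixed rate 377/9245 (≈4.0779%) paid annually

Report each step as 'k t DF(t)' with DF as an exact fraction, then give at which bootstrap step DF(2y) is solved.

1 1 9659/10000
2 2 9207/10000
3 3 8869/10000
DF(2y) is solved at step 2

step 1 [1y] swap r/1=341/9659: DF=(1 − 341/9659·(0))/(1+341/9659) = 9659/10000 ≈ 0.965900
step 2 [2y] bond c/1=1/20: DF=(101503/100000 − 1/20·(0.965900))/(1+1/20) = 9207/10000 ≈ 0.920700
step 3 [3y] swap r/1=377/9245: DF=(1 − 377/9245·(0.965900+0.920700))/(1+377/9245) = 8869/10000 ≈ 0.886900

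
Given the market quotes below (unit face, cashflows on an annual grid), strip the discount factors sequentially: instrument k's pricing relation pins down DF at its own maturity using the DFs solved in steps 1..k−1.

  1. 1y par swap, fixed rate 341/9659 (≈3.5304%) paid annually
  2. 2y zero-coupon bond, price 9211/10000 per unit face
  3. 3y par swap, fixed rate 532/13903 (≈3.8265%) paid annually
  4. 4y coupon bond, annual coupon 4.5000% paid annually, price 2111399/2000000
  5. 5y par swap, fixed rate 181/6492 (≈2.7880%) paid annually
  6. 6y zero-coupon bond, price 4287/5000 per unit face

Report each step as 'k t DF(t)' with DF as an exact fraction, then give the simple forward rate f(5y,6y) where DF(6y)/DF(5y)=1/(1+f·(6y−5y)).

step 1 [1y] swap r/1=341/9659: DF=(1 − 341/9659·(0))/(1+341/9659) = 9659/10000 ≈ 0.965900
step 2 [2y] zero: DF = P = 9211/10000 ≈ 0.921100
step 3 [3y] swap r/1=532/13903: DF=(1 − 532/13903·(0.965900+0.921100))/(1+532/13903) = 1117/1250 ≈ 0.893600
step 4 [4y] bond c/1=9/200: DF=(2111399/2000000 − 9/200·(0.965900+0.921100+0.893600))/(1+9/200) = 1781/2000 ≈ 0.890500
step 5 [5y] swap r/1=181/6492: DF=(1 − 181/6492·(0.965900+0.921100+0.893600+0.890500))/(1+181/6492) = 8733/10000 ≈ 0.873300
step 6 [6y] zero: DF = P = 4287/5000 ≈ 0.857400

1 1 9659/10000
2 2 9211/10000
3 3 1117/1250
4 4 1781/2000
5 5 8733/10000
6 6 4287/5000
f(5y,6y) = ((8733/10000)/(4287/5000) − 1)/(1) = 53/2858 ≈ 1.8544%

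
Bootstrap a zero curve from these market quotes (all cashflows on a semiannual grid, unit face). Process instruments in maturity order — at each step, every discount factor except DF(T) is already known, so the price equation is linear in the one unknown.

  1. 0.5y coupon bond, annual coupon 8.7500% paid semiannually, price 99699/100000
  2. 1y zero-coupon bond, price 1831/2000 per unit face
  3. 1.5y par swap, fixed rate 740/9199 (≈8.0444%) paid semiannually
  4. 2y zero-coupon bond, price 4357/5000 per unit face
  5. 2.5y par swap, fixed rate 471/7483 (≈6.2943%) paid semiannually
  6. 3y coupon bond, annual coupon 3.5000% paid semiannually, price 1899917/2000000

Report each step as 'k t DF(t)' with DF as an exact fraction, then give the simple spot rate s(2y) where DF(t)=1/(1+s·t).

step 1 [0.5y] bond c/2=7/160: DF=(99699/100000 − 7/160·(0))/(1+7/160) = 597/625 ≈ 0.955200
step 2 [1y] zero: DF = P = 1831/2000 ≈ 0.915500
step 3 [1.5y] swap r/2=370/9199: DF=(1 − 370/9199·(0.955200+0.915500))/(1+370/9199) = 889/1000 ≈ 0.889000
step 4 [2y] zero: DF = P = 4357/5000 ≈ 0.871400
step 5 [2.5y] swap r/2=471/14966: DF=(1 − 471/14966·(0.955200+0.915500+0.889000+0.871400))/(1+471/14966) = 8587/10000 ≈ 0.858700
step 6 [3y] bond c/2=7/400: DF=(1899917/2000000 − 7/400·(0.955200+0.915500+0.889000+0.871400+0.858700))/(1+7/400) = 2141/2500 ≈ 0.856400

1 1/2 597/625
2 1 1831/2000
3 3/2 889/1000
4 2 4357/5000
5 5/2 8587/10000
6 3 2141/2500
s(2y) = (1/(4357/5000) − 1)/(2) = 643/8714 ≈ 7.3789%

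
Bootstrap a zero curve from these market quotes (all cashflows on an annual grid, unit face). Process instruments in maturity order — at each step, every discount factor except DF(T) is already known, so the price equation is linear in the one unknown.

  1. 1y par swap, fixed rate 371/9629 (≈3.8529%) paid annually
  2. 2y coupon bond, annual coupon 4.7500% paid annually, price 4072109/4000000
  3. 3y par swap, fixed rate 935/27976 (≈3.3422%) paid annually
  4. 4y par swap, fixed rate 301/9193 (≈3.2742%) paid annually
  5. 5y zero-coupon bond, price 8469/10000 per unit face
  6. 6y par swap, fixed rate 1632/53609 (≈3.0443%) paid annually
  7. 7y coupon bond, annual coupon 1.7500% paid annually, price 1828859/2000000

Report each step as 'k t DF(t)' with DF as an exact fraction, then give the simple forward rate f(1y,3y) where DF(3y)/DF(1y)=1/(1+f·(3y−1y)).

1 1 9629/10000
2 2 4641/5000
3 3 1813/2000
4 4 2199/2500
5 5 8469/10000
6 6 523/625
7 7 1613/2000
f(1y,3y) = ((9629/10000)/(1813/2000) − 1)/(2) = 282/9065 ≈ 3.1109%

step 1 [1y] swap r/1=371/9629: DF=(1 − 371/9629·(0))/(1+371/9629) = 9629/10000 ≈ 0.962900
step 2 [2y] bond c/1=19/400: DF=(4072109/4000000 − 19/400·(0.962900))/(1+19/400) = 4641/5000 ≈ 0.928200
step 3 [3y] swap r/1=935/27976: DF=(1 − 935/27976·(0.962900+0.928200))/(1+935/27976) = 1813/2000 ≈ 0.906500
step 4 [4y] swap r/1=301/9193: DF=(1 − 301/9193·(0.962900+0.928200+0.906500))/(1+301/9193) = 2199/2500 ≈ 0.879600
step 5 [5y] zero: DF = P = 8469/10000 ≈ 0.846900
step 6 [6y] swap r/1=1632/53609: DF=(1 − 1632/53609·(0.962900+0.928200+0.906500+0.879600+0.846900))/(1+1632/53609) = 523/625 ≈ 0.836800
step 7 [7y] bond c/1=7/400: DF=(1828859/2000000 − 7/400·(0.962900+0.928200+0.906500+0.879600+0.846900+0.836800))/(1+7/400) = 1613/2000 ≈ 0.806500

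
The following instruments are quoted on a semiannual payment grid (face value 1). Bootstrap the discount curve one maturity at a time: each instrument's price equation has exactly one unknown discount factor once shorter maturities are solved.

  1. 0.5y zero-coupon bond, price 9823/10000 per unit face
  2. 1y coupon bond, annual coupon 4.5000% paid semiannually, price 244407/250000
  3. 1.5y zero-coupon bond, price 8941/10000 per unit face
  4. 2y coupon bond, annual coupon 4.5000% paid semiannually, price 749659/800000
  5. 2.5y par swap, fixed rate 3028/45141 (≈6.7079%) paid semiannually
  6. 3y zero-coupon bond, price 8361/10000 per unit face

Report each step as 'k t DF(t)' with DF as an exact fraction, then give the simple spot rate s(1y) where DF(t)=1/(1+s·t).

1 1/2 9823/10000
2 1 1869/2000
3 3/2 8941/10000
4 2 4273/5000
5 5/2 4243/5000
6 3 8361/10000
s(1y) = (1/(1869/2000) − 1)/(1) = 131/1869 ≈ 7.0091%

step 1 [0.5y] zero: DF = P = 9823/10000 ≈ 0.982300
step 2 [1y] bond c/2=9/400: DF=(244407/250000 − 9/400·(0.982300))/(1+9/400) = 1869/2000 ≈ 0.934500
step 3 [1.5y] zero: DF = P = 8941/10000 ≈ 0.894100
step 4 [2y] bond c/2=9/400: DF=(749659/800000 − 9/400·(0.982300+0.934500+0.894100))/(1+9/400) = 4273/5000 ≈ 0.854600
step 5 [2.5y] swap r/2=1514/45141: DF=(1 − 1514/45141·(0.982300+0.934500+0.894100+0.854600))/(1+1514/45141) = 4243/5000 ≈ 0.848600
step 6 [3y] zero: DF = P = 8361/10000 ≈ 0.836100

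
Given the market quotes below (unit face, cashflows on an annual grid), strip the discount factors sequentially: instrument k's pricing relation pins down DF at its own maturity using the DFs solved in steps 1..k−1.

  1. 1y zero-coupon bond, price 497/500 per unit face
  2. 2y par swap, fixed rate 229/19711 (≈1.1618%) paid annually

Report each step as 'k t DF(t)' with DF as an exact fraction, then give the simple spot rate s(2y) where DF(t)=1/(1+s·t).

step 1 [1y] zero: DF = P = 497/500 ≈ 0.994000
step 2 [2y] swap r/1=229/19711: DF=(1 − 229/19711·(0.994000))/(1+229/19711) = 9771/10000 ≈ 0.977100

1 1 497/500
2 2 9771/10000
s(2y) = (1/(9771/10000) − 1)/(2) = 229/19542 ≈ 1.1718%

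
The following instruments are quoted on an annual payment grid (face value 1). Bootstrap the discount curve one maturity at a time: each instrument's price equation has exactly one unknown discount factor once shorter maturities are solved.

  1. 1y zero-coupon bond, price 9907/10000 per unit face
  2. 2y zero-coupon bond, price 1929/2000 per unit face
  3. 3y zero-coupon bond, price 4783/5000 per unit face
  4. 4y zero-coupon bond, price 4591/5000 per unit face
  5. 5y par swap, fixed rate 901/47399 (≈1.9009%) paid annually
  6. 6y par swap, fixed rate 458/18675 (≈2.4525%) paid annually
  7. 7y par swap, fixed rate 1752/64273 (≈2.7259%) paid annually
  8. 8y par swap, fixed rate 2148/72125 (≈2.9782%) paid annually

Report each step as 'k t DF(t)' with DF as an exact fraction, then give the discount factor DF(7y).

1 1 9907/10000
2 2 1929/2000
3 3 4783/5000
4 4 4591/5000
5 5 9099/10000
6 6 4313/5000
7 7 1031/1250
8 8 1963/2500
DF(7y) = 1031/1250 ≈ 0.824800

step 1 [1y] zero: DF = P = 9907/10000 ≈ 0.990700
step 2 [2y] zero: DF = P = 1929/2000 ≈ 0.964500
step 3 [3y] zero: DF = P = 4783/5000 ≈ 0.956600
step 4 [4y] zero: DF = P = 4591/5000 ≈ 0.918200
step 5 [5y] swap r/1=901/47399: DF=(1 − 901/47399·(0.990700+0.964500+0.956600+0.918200))/(1+901/47399) = 9099/10000 ≈ 0.909900
step 6 [6y] swap r/1=458/18675: DF=(1 − 458/18675·(0.990700+0.964500+0.956600+0.918200+0.909900))/(1+458/18675) = 4313/5000 ≈ 0.862600
step 7 [7y] swap r/1=1752/64273: DF=(1 − 1752/64273·(0.990700+0.964500+0.956600+0.918200+0.909900+0.862600))/(1+1752/64273) = 1031/1250 ≈ 0.824800
step 8 [8y] swap r/1=2148/72125: DF=(1 − 2148/72125·(0.990700+0.964500+0.956600+0.918200+0.909900+0.862600+0.824800))/(1+2148/72125) = 1963/2500 ≈ 0.785200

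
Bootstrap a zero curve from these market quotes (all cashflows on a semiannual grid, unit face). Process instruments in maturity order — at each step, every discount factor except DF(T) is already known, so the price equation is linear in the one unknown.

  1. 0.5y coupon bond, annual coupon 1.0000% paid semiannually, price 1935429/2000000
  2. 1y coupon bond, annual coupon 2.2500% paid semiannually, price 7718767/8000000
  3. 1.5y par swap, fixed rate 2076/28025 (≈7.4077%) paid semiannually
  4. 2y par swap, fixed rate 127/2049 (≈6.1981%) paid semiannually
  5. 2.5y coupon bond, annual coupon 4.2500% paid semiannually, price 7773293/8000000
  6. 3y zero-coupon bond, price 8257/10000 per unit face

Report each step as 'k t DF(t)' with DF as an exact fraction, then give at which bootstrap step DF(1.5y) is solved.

1 1/2 9629/10000
2 1 4717/5000
3 3/2 4481/5000
4 2 8857/10000
5 5/2 8747/10000
6 3 8257/10000
DF(1.5y) is solved at step 3

step 1 [0.5y] bond c/2=1/200: DF=(1935429/2000000 − 1/200·(0))/(1+1/200) = 9629/10000 ≈ 0.962900
step 2 [1y] bond c/2=9/800: DF=(7718767/8000000 − 9/800·(0.962900))/(1+9/800) = 4717/5000 ≈ 0.943400
step 3 [1.5y] swap r/2=1038/28025: DF=(1 − 1038/28025·(0.962900+0.943400))/(1+1038/28025) = 4481/5000 ≈ 0.896200
step 4 [2y] swap r/2=127/4098: DF=(1 − 127/4098·(0.962900+0.943400+0.896200))/(1+127/4098) = 8857/10000 ≈ 0.885700
step 5 [2.5y] bond c/2=17/800: DF=(7773293/8000000 − 17/800·(0.962900+0.943400+0.896200+0.885700))/(1+17/800) = 8747/10000 ≈ 0.874700
step 6 [3y] zero: DF = P = 8257/10000 ≈ 0.825700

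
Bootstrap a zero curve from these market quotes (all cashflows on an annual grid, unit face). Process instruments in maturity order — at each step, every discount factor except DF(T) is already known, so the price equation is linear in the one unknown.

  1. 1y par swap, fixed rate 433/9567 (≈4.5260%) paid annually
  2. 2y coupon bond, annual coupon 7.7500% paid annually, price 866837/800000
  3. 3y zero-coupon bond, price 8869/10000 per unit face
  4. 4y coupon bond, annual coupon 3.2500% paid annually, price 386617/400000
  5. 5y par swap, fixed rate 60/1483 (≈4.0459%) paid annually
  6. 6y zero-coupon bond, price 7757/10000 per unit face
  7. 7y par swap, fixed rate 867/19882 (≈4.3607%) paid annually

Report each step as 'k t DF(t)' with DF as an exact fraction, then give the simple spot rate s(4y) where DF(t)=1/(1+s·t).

1 1 9567/10000
2 2 1171/1250
3 3 8869/10000
4 4 4243/5000
5 5 41/50
6 6 7757/10000
7 7 7399/10000
s(4y) = (1/(4243/5000) − 1)/(4) = 757/16972 ≈ 4.4603%

step 1 [1y] swap r/1=433/9567: DF=(1 − 433/9567·(0))/(1+433/9567) = 9567/10000 ≈ 0.956700
step 2 [2y] bond c/1=31/400: DF=(866837/800000 − 31/400·(0.956700))/(1+31/400) = 1171/1250 ≈ 0.936800
step 3 [3y] zero: DF = P = 8869/10000 ≈ 0.886900
step 4 [4y] bond c/1=13/400: DF=(386617/400000 − 13/400·(0.956700+0.936800+0.886900))/(1+13/400) = 4243/5000 ≈ 0.848600
step 5 [5y] swap r/1=60/1483: DF=(1 − 60/1483·(0.956700+0.936800+0.886900+0.848600))/(1+60/1483) = 41/50 ≈ 0.820000
step 6 [6y] zero: DF = P = 7757/10000 ≈ 0.775700
step 7 [7y] swap r/1=867/19882: DF=(1 − 867/19882·(0.956700+0.936800+0.886900+0.848600+0.820000+0.775700))/(1+867/19882) = 7399/10000 ≈ 0.739900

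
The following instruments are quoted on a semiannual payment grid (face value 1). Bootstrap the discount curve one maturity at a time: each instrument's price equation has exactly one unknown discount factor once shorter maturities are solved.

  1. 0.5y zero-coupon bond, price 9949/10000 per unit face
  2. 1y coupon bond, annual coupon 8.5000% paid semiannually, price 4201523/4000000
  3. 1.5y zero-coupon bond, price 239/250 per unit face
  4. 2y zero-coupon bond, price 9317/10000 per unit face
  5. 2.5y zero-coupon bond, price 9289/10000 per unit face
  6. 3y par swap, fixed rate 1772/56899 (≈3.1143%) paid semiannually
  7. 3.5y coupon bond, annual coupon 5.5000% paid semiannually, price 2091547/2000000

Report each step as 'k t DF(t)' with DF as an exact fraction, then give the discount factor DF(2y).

step 1 [0.5y] zero: DF = P = 9949/10000 ≈ 0.994900
step 2 [1y] bond c/2=17/400: DF=(4201523/4000000 − 17/400·(0.994900))/(1+17/400) = 967/1000 ≈ 0.967000
step 3 [1.5y] zero: DF = P = 239/250 ≈ 0.956000
step 4 [2y] zero: DF = P = 9317/10000 ≈ 0.931700
step 5 [2.5y] zero: DF = P = 9289/10000 ≈ 0.928900
step 6 [3y] swap r/2=886/56899: DF=(1 − 886/56899·(0.994900+0.967000+0.956000+0.931700+0.928900))/(1+886/56899) = 4557/5000 ≈ 0.911400
step 7 [3.5y] bond c/2=11/400: DF=(2091547/2000000 − 11/400·(0.994900+0.967000+0.956000+0.931700+0.928900+0.911400))/(1+11/400) = 1731/2000 ≈ 0.865500

1 1/2 9949/10000
2 1 967/1000
3 3/2 239/250
4 2 9317/10000
5 5/2 9289/10000
6 3 4557/5000
7 7/2 1731/2000
DF(2y) = 9317/10000 ≈ 0.931700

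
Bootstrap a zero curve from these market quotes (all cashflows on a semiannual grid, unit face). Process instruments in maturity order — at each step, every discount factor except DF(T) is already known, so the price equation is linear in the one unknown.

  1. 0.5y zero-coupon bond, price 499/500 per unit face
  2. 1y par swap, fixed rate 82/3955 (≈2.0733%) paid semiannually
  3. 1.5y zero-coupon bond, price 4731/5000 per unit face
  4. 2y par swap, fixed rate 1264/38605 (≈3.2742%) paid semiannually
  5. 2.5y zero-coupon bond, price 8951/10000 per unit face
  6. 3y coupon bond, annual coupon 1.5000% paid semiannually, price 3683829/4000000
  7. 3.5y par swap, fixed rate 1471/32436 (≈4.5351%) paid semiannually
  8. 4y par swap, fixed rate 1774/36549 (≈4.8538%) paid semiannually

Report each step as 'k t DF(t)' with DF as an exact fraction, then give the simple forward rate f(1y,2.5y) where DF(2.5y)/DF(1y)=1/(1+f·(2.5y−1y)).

1 1/2 499/500
2 1 1959/2000
3 3/2 4731/5000
4 2 1171/1250
5 5/2 8951/10000
6 3 8787/10000
7 7/2 8529/10000
8 4 4113/5000
f(1y,2.5y) = ((1959/2000)/(8951/10000) − 1)/(3/2) = 1688/26853 ≈ 6.2861%

step 1 [0.5y] zero: DF = P = 499/500 ≈ 0.998000
step 2 [1y] swap r/2=41/3955: DF=(1 − 41/3955·(0.998000))/(1+41/3955) = 1959/2000 ≈ 0.979500
step 3 [1.5y] zero: DF = P = 4731/5000 ≈ 0.946200
step 4 [2y] swap r/2=632/38605: DF=(1 − 632/38605·(0.998000+0.979500+0.946200))/(1+632/38605) = 1171/1250 ≈ 0.936800
step 5 [2.5y] zero: DF = P = 8951/10000 ≈ 0.895100
step 6 [3y] bond c/2=3/400: DF=(3683829/4000000 − 3/400·(0.998000+0.979500+0.946200+0.936800+0.895100))/(1+3/400) = 8787/10000 ≈ 0.878700
step 7 [3.5y] swap r/2=1471/64872: DF=(1 − 1471/64872·(0.998000+0.979500+0.946200+0.936800+0.895100+0.878700))/(1+1471/64872) = 8529/10000 ≈ 0.852900
step 8 [4y] swap r/2=887/36549: DF=(1 − 887/36549·(0.998000+0.979500+0.946200+0.936800+0.895100+0.878700+0.852900))/(1+887/36549) = 4113/5000 ≈ 0.822600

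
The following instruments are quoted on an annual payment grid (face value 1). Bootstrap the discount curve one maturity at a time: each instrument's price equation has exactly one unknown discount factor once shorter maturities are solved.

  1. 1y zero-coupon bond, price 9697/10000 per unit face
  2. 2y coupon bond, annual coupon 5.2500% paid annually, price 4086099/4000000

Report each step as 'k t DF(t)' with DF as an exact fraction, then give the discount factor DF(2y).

step 1 [1y] zero: DF = P = 9697/10000 ≈ 0.969700
step 2 [2y] bond c/1=21/400: DF=(4086099/4000000 − 21/400·(0.969700))/(1+21/400) = 4611/5000 ≈ 0.922200

1 1 9697/10000
2 2 4611/5000
DF(2y) = 4611/5000 ≈ 0.922200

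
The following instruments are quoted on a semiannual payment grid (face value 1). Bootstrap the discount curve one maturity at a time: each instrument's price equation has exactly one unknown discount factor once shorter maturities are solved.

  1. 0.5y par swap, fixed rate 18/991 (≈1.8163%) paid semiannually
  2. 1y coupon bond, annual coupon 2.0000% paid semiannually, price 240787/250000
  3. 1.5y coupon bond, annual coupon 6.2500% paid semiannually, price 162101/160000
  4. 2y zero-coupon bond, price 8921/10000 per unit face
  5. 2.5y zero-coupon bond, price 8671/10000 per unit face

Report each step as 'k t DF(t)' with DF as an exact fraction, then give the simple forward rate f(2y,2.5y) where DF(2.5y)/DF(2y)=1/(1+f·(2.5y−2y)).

1 1/2 991/1000
2 1 4719/5000
3 3/2 4619/5000
4 2 8921/10000
5 5/2 8671/10000
f(2y,2.5y) = ((8921/10000)/(8671/10000) − 1)/(1/2) = 500/8671 ≈ 5.7663%

step 1 [0.5y] swap r/2=9/991: DF=(1 − 9/991·(0))/(1+9/991) = 991/1000 ≈ 0.991000
step 2 [1y] bond c/2=1/100: DF=(240787/250000 − 1/100·(0.991000))/(1+1/100) = 4719/5000 ≈ 0.943800
step 3 [1.5y] bond c/2=1/32: DF=(162101/160000 − 1/32·(0.991000+0.943800))/(1+1/32) = 4619/5000 ≈ 0.923800
step 4 [2y] zero: DF = P = 8921/10000 ≈ 0.892100
step 5 [2.5y] zero: DF = P = 8671/10000 ≈ 0.867100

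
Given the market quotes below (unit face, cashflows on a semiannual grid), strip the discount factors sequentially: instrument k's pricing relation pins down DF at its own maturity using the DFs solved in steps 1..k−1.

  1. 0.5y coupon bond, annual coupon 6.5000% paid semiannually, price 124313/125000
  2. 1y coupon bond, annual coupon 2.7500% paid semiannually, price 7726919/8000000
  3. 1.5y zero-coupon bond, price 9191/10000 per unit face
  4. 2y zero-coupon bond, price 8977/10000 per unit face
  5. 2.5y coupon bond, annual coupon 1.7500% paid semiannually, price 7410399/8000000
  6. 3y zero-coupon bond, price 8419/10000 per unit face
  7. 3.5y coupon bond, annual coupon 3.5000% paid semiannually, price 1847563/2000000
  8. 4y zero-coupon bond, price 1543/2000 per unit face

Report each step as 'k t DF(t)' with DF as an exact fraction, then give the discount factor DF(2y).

1 1/2 602/625
2 1 9397/10000
3 3/2 9191/10000
4 2 8977/10000
5 5/2 443/500
6 3 8419/10000
7 7/2 4071/5000
8 4 1543/2000
DF(2y) = 8977/10000 ≈ 0.897700

step 1 [0.5y] bond c/2=13/400: DF=(124313/125000 − 13/400·(0))/(1+13/400) = 602/625 ≈ 0.963200
step 2 [1y] bond c/2=11/800: DF=(7726919/8000000 − 11/800·(0.963200))/(1+11/800) = 9397/10000 ≈ 0.939700
step 3 [1.5y] zero: DF = P = 9191/10000 ≈ 0.919100
step 4 [2y] zero: DF = P = 8977/10000 ≈ 0.897700
step 5 [2.5y] bond c/2=7/800: DF=(7410399/8000000 − 7/800·(0.963200+0.939700+0.919100+0.897700))/(1+7/800) = 443/500 ≈ 0.886000
step 6 [3y] zero: DF = P = 8419/10000 ≈ 0.841900
step 7 [3.5y] bond c/2=7/400: DF=(1847563/2000000 − 7/400·(0.963200+0.939700+0.919100+0.897700+0.886000+0.841900))/(1+7/400) = 4071/5000 ≈ 0.814200
step 8 [4y] zero: DF = P = 1543/2000 ≈ 0.771500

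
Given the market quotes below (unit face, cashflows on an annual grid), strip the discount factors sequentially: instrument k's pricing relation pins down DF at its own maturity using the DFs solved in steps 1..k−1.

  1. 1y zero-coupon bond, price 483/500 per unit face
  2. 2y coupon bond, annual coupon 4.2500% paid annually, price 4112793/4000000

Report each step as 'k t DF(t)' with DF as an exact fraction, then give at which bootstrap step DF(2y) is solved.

1 1 483/500
2 2 9469/10000
DF(2y) is solved at step 2

step 1 [1y] zero: DF = P = 483/500 ≈ 0.966000
step 2 [2y] bond c/1=17/400: DF=(4112793/4000000 − 17/400·(0.966000))/(1+17/400) = 9469/10000 ≈ 0.946900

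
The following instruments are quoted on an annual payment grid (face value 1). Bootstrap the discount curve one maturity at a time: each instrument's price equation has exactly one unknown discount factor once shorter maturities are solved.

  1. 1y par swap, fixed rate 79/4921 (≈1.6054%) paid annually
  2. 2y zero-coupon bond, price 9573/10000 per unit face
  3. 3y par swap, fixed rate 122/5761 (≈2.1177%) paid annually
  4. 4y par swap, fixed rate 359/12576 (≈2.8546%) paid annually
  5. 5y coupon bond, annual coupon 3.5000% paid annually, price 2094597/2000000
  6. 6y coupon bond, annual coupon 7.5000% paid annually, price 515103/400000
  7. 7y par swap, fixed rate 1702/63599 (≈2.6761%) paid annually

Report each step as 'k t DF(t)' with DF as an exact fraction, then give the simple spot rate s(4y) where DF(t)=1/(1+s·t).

1 1 4921/5000
2 2 9573/10000
3 3 939/1000
4 4 8923/10000
5 5 8843/10000
6 6 873/1000
7 7 4149/5000
s(4y) = (1/(8923/10000) − 1)/(4) = 1077/35692 ≈ 3.0175%

step 1 [1y] swap r/1=79/4921: DF=(1 − 79/4921·(0))/(1+79/4921) = 4921/5000 ≈ 0.984200
step 2 [2y] zero: DF = P = 9573/10000 ≈ 0.957300
step 3 [3y] swap r/1=122/5761: DF=(1 − 122/5761·(0.984200+0.957300))/(1+122/5761) = 939/1000 ≈ 0.939000
step 4 [4y] swap r/1=359/12576: DF=(1 − 359/12576·(0.984200+0.957300+0.939000))/(1+359/12576) = 8923/10000 ≈ 0.892300
step 5 [5y] bond c/1=7/200: DF=(2094597/2000000 − 7/200·(0.984200+0.957300+0.939000+0.892300))/(1+7/200) = 8843/10000 ≈ 0.884300
step 6 [6y] bond c/1=3/40: DF=(515103/400000 − 3/40·(0.984200+0.957300+0.939000+0.892300+0.884300))/(1+3/40) = 873/1000 ≈ 0.873000
step 7 [7y] swap r/1=1702/63599: DF=(1 − 1702/63599·(0.984200+0.957300+0.939000+0.892300+0.884300+0.873000))/(1+1702/63599) = 4149/5000 ≈ 0.829800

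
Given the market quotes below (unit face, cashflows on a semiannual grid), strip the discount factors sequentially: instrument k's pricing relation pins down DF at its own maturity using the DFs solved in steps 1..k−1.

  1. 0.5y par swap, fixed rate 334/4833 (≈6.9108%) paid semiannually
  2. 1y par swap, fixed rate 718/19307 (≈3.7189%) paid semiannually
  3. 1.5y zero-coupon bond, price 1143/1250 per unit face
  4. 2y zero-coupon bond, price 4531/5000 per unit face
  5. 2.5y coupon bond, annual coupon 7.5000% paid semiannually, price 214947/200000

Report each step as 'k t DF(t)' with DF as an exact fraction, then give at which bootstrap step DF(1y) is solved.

1 1/2 4833/5000
2 1 9641/10000
3 3/2 1143/1250
4 2 4531/5000
5 5/2 9003/10000
DF(1y) is solved at step 2

step 1 [0.5y] swap r/2=167/4833: DF=(1 − 167/4833·(0))/(1+167/4833) = 4833/5000 ≈ 0.966600
step 2 [1y] swap r/2=359/19307: DF=(1 − 359/19307·(0.966600))/(1+359/19307) = 9641/10000 ≈ 0.964100
step 3 [1.5y] zero: DF = P = 1143/1250 ≈ 0.914400
step 4 [2y] zero: DF = P = 4531/5000 ≈ 0.906200
step 5 [2.5y] bond c/2=3/80: DF=(214947/200000 − 3/80·(0.966600+0.964100+0.914400+0.906200))/(1+3/80) = 9003/10000 ≈ 0.900300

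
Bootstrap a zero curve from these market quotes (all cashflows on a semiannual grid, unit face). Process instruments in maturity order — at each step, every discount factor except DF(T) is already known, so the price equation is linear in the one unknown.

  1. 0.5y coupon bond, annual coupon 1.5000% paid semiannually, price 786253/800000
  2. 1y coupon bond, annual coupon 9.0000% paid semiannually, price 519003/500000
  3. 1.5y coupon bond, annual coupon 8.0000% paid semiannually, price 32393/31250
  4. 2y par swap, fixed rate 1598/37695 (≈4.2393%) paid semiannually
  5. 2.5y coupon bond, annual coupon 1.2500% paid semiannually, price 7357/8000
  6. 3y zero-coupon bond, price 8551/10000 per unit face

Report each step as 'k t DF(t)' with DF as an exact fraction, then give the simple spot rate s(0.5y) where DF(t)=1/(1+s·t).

1 1/2 1951/2000
2 1 9513/10000
3 3/2 4613/5000
4 2 9201/10000
5 5/2 1781/2000
6 3 8551/10000
s(0.5y) = (1/(1951/2000) − 1)/(1/2) = 98/1951 ≈ 5.0231%

step 1 [0.5y] bond c/2=3/400: DF=(786253/800000 − 3/400·(0))/(1+3/400) = 1951/2000 ≈ 0.975500
step 2 [1y] bond c/2=9/200: DF=(519003/500000 − 9/200·(0.975500))/(1+9/200) = 9513/10000 ≈ 0.951300
step 3 [1.5y] bond c/2=1/25: DF=(32393/31250 − 1/25·(0.975500+0.951300))/(1+1/25) = 4613/5000 ≈ 0.922600
step 4 [2y] swap r/2=799/37695: DF=(1 − 799/37695·(0.975500+0.951300+0.922600))/(1+799/37695) = 9201/10000 ≈ 0.920100
step 5 [2.5y] bond c/2=1/160: DF=(7357/8000 − 1/160·(0.975500+0.951300+0.922600+0.920100))/(1+1/160) = 1781/2000 ≈ 0.890500
step 6 [3y] zero: DF = P = 8551/10000 ≈ 0.855100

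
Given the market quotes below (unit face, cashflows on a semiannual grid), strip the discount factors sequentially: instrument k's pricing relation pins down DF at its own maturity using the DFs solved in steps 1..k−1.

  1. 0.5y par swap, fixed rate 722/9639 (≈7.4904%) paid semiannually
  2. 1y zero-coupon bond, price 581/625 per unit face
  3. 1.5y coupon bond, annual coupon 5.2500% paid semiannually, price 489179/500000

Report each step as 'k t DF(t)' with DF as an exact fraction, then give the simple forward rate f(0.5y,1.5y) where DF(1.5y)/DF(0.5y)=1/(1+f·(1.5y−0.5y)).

step 1 [0.5y] swap r/2=361/9639: DF=(1 − 361/9639·(0))/(1+361/9639) = 9639/10000 ≈ 0.963900
step 2 [1y] zero: DF = P = 581/625 ≈ 0.929600
step 3 [1.5y] bond c/2=21/800: DF=(489179/500000 − 21/800·(0.963900+0.929600))/(1+21/800) = 9049/10000 ≈ 0.904900

1 1/2 9639/10000
2 1 581/625
3 3/2 9049/10000
f(0.5y,1.5y) = ((9639/10000)/(9049/10000) − 1)/(1) = 590/9049 ≈ 6.5201%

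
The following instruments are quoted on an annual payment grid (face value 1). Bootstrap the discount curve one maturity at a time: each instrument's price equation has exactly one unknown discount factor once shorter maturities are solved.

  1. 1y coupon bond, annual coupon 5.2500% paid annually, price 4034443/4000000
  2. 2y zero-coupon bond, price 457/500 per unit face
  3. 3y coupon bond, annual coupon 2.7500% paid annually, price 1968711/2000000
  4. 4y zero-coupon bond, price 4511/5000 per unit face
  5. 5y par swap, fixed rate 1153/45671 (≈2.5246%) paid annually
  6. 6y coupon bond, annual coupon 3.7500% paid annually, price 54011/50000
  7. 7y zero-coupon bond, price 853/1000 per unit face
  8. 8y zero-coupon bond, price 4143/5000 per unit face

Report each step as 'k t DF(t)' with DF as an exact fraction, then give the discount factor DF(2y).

step 1 [1y] bond c/1=21/400: DF=(4034443/4000000 − 21/400·(0))/(1+21/400) = 9583/10000 ≈ 0.958300
step 2 [2y] zero: DF = P = 457/500 ≈ 0.914000
step 3 [3y] bond c/1=11/400: DF=(1968711/2000000 − 11/400·(0.958300+0.914000))/(1+11/400) = 9079/10000 ≈ 0.907900
step 4 [4y] zero: DF = P = 4511/5000 ≈ 0.902200
step 5 [5y] swap r/1=1153/45671: DF=(1 − 1153/45671·(0.958300+0.914000+0.907900+0.902200))/(1+1153/45671) = 8847/10000 ≈ 0.884700
step 6 [6y] bond c/1=3/80: DF=(54011/50000 − 3/80·(0.958300+0.914000+0.907900+0.902200+0.884700))/(1+3/80) = 8761/10000 ≈ 0.876100
step 7 [7y] zero: DF = P = 853/1000 ≈ 0.853000
step 8 [8y] zero: DF = P = 4143/5000 ≈ 0.828600

1 1 9583/10000
2 2 457/500
3 3 9079/10000
4 4 4511/5000
5 5 8847/10000
6 6 8761/10000
7 7 853/1000
8 8 4143/5000
DF(2y) = 457/500 ≈ 0.914000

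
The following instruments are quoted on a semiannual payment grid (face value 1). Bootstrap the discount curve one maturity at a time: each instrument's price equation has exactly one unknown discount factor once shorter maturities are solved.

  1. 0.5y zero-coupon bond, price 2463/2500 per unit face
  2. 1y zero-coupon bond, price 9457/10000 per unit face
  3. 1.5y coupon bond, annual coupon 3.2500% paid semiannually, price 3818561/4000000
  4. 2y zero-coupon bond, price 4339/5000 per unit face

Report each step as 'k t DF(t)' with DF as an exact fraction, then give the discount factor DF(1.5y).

step 1 [0.5y] zero: DF = P = 2463/2500 ≈ 0.985200
step 2 [1y] zero: DF = P = 9457/10000 ≈ 0.945700
step 3 [1.5y] bond c/2=13/800: DF=(3818561/4000000 − 13/800·(0.985200+0.945700))/(1+13/800) = 1817/2000 ≈ 0.908500
step 4 [2y] zero: DF = P = 4339/5000 ≈ 0.867800

1 1/2 2463/2500
2 1 9457/10000
3 3/2 1817/2000
4 2 4339/5000
DF(1.5y) = 1817/2000 ≈ 0.908500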